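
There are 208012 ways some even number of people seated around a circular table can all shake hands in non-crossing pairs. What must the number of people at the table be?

Non-crossing handshake pairings of 2n people are counted by C_n. Since C_12 = 208012, the index is 12.
So n = 12, and there are 2n = 24 people.

24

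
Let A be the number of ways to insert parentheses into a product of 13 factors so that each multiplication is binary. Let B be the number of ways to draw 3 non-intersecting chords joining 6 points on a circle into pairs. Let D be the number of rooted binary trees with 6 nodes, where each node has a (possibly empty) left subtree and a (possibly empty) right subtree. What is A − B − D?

207875

Ways to associate a product of 13 factors correspond to binary trees on 13 leaves, so the count is C_12. So A = C_12 = 208012.
Pairing 6 circle points by 3 non-crossing chords gives C_3 matchings. So B = C_3 = 5.
Binary trees (left/right distinguished) on n nodes are counted by C_n; here n = 6. So D = C_6 = 132.
A − B − D = 208012 − 5 − 132 = 207875.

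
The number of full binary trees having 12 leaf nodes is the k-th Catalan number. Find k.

11

Full binary trees with 12 leaves have 12−1 = 11 internal nodes, so there are C_11 of them.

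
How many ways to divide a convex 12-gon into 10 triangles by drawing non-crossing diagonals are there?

A convex 12-gon is triangulated into 10 triangles, and the number of such triangulations is the Catalan number C_{12−2} = C_10.
C_10 = 16796.

16796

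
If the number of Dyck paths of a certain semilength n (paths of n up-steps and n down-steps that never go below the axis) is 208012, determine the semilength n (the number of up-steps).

Dyck paths of semilength n are counted by C_n, and C_12 = 208012.

12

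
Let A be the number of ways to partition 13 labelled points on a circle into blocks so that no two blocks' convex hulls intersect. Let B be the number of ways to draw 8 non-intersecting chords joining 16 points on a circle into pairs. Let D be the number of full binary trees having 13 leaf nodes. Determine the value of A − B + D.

Non-crossing partitions of an n-element set are counted by C_n; here n = 13. So A = C_13 = 742900.
Pairing 16 circle points by 8 non-crossing chords gives C_8 matchings. So B = C_8 = 1430.
A full binary tree with L leaves has L−1 internal nodes and is counted by C_{L−1}; L = 13 gives C_12. So D = C_12 = 208012.
A − B + D = 742900 − 1430 + 208012 = 949482.

949482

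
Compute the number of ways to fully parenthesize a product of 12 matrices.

58786

Bracketing 12 factors into binary products is counted by C_{12−1} = C_11.
C_11 = C_10 · 2(2·10+1)/(10+2) = 16796 · 42/12 = 58786.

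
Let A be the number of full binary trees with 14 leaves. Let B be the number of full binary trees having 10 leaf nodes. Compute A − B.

738038

Full binary trees with 14 leaves have 14−1 = 13 internal nodes, so there are C_13 of them. So A = C_13 = 742900.
A full binary tree with L leaves has L−1 internal nodes and is counted by C_{L−1}; L = 10 gives C_9. So B = C_9 = 4862.
A − B = 742900 − 4862 = 738038.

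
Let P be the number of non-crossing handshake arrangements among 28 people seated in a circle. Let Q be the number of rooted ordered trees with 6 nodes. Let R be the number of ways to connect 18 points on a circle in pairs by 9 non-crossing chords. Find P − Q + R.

With 28 = 2·14 people, non-crossing handshake pairings are non-crossing perfect matchings on a circle, counted by C_14. So P = C_14 = 2674440.
A rooted plane tree on 6 nodes has 5 edges, and such trees are counted by C_5. So Q = C_5 = 42.
Pairing 18 circle points by 9 non-crossing chords gives C_9 matchings. So R = C_9 = 4862.
P − Q + R = 2674440 − 42 + 4862 = 2679260.

2679260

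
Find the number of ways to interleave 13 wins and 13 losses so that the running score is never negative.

742900

Reading a vote for the leader as '(' and for the other as ')' turns such a sequence into a balanced string of 13 pairs, so the count is C_13.
C_13 = C(26,13)/14 = 10400600/14 = 742900.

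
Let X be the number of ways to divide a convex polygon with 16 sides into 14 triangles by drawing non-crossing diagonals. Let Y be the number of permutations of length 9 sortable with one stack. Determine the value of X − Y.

A convex 16-gon is triangulated into 14 triangles, and the number of such triangulations is the Catalan number C_{16−2} = C_14. So X = C_14 = 2674440.
Stack-sortable permutations are exactly the 231-avoiding ones, counted by C_n; here n = 9. So Y = C_9 = 4862.
X − Y = 2674440 − 4862 = 2669578.

2669578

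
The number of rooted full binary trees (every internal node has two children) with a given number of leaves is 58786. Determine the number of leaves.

Full binary trees with L leaves are counted by C_{L−1}, and C_11 = 58786.
So the index is 11, and the number of leaves is 11 + 1 = 12.

12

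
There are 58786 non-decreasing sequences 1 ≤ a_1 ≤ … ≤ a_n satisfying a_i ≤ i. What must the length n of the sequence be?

Such sub-staircase sequences of length n are counted by C_n, and C_11 = 58786.

11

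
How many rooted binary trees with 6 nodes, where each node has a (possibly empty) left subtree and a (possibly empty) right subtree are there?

There are C_n binary search tree shapes on n keys; with n = 6 that is C_6.
C_6 = C(12,6)/7 = 924/7 = 132.

132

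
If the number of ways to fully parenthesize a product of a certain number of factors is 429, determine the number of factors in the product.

Parenthesizations of m factors are counted by C_{m−1}. Since C_7 = 429, the index is 7.
So the index is 7, and the number of factors is 7 + 1 = 8.

8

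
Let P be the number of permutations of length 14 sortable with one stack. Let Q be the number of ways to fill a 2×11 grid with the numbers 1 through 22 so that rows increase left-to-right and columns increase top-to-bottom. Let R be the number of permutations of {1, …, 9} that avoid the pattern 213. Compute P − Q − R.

2610792

Stack-sortable permutations are exactly the 231-avoiding ones, counted by C_n; here n = 14. So P = C_14 = 2674440.
Standard Young tableaux of shape 2×n are counted by C_n; here n = 11. So Q = C_11 = 58786.
Permutations of [n] avoiding any single length-3 pattern are counted by C_n; here n = 9. So R = C_9 = 4862.
P − Q − R = 2674440 − 58786 − 4862 = 2610792.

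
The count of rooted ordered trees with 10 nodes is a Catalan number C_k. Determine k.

Rooted ordered (plane) trees on m nodes have m−1 edges and are counted by C_{m−1}; m = 10 gives C_9.

9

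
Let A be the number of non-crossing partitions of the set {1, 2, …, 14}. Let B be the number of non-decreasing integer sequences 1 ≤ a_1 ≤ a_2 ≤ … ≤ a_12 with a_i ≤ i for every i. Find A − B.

2466428

The non-crossing partitions of [14] form a lattice of size C_14. So A = C_14 = 2674440.
Such sub-staircase sequences of length n are counted by C_n; here n = 12. So B = C_12 = 208012.
A − B = 2674440 − 208012 = 2466428.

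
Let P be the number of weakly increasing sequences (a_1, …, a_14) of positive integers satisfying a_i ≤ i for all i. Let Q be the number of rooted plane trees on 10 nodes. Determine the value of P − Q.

2669578

Weakly increasing sequences with a_i ≤ i biject with Dyck paths of semilength 14, so there are C_14. So P = C_14 = 2674440.
Rooted ordered (plane) trees on m nodes have m−1 edges and are counted by C_{m−1}; m = 10 gives C_9. So Q = C_9 = 4862.
P − Q = 2674440 − 4862 = 2669578.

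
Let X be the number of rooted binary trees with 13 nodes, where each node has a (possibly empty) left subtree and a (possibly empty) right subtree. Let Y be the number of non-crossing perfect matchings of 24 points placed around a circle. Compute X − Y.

534888

Rooted binary trees with 13 nodes (each child slot possibly empty) number C_13. So X = C_13 = 742900.
Pairing 24 circle points by 12 non-crossing chords gives C_12 matchings. So Y = C_12 = 208012.
X − Y = 742900 − 208012 = 534888.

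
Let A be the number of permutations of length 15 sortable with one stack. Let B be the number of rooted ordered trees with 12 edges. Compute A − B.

Stack-sortable permutations are exactly the 231-avoiding ones, counted by C_n; here n = 15. So A = C_15 = 9694845.
A rooted plane tree with 12 edges has 13 nodes, and the count is C_12. So B = C_12 = 208012.
A − B = 9694845 − 208012 = 9486833.

9486833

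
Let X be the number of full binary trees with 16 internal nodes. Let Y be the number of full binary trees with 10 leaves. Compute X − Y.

The number of full binary trees on 16 internal nodes is the Catalan number C_16. So X = C_16 = 35357670.
A full binary tree with L leaves has L−1 internal nodes and is counted by C_{L−1}; L = 10 gives C_9. So Y = C_9 = 4862.
X − Y = 35357670 − 4862 = 35352808.

35352808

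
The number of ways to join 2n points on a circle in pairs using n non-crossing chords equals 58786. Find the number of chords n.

Non-crossing pairings of 2n points on a circle are counted by C_n; 58786 = C_11.

11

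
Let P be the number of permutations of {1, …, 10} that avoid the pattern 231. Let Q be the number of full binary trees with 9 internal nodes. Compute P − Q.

Permutations of [n] avoiding any single length-3 pattern are counted by C_n; here n = 10. So P = C_10 = 16796.
Full binary trees with n internal nodes are counted by C_n; here n = 9. So Q = C_9 = 4862.
P − Q = 16796 − 4862 = 11934.

11934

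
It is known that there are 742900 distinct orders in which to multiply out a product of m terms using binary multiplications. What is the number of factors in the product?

14

Parenthesizations of m factors are counted by C_{m−1}; 742900 = C_13.
So the index is 13, and the number of factors is 13 + 1 = 14.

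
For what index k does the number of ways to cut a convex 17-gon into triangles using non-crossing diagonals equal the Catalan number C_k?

Triangulations of a convex m-gon are counted by C_{m−2}; with m = 17 this is C_15.

15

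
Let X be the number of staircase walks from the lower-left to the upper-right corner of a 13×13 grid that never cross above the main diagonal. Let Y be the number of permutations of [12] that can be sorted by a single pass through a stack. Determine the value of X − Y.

534888

Sub-diagonal monotone paths from (0,0) to (13,13) biject with Dyck paths of semilength 13, giving C_13. So X = C_13 = 742900.
By Knuth's characterisation, the stack-sortable permutations of length 12 are the 231-avoiders, numbering C_12. So Y = C_12 = 208012.
X − Y = 742900 − 208012 = 534888.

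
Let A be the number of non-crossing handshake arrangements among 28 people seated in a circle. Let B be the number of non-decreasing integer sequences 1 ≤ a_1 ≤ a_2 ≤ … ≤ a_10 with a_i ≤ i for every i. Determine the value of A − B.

2657644

Non-crossing handshake pairings of 2n people are counted by C_n; 28 people gives n = 14. So A = C_14 = 2674440.
Weakly increasing sequences with a_i ≤ i biject with Dyck paths of semilength 10, so there are C_10. So B = C_10 = 16796.
A − B = 2674440 − 16796 = 2657644.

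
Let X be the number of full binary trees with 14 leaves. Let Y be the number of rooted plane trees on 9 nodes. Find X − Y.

741470

A full binary tree with L leaves has L−1 internal nodes and is counted by C_{L−1}; L = 14 gives C_13. So X = C_13 = 742900.
A rooted plane tree on 9 nodes has 8 edges, and such trees are counted by C_8. So Y = C_8 = 1430.
X − Y = 742900 − 1430 = 741470.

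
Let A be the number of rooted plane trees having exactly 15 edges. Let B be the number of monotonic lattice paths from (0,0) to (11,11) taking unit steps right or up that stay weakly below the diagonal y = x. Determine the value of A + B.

9753631

A rooted plane tree with 15 edges has 16 nodes, and the count is C_15. So A = C_15 = 9694845.
Sub-diagonal monotone paths from (0,0) to (11,11) biject with Dyck paths of semilength 11, giving C_11. So B = C_11 = 58786.
A + B = 9694845 + 58786 = 9753631.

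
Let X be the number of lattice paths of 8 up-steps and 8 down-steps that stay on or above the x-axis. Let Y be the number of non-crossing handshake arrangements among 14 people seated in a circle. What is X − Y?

1001

A Dyck path with 8 up-steps and 8 down-steps has semilength 8, so there are C_8 of them. So X = C_8 = 1430.
With 14 = 2·7 people, non-crossing handshake pairings are non-crossing perfect matchings on a circle, counted by C_7. So Y = C_7 = 429.
X − Y = 1430 − 429 = 1001.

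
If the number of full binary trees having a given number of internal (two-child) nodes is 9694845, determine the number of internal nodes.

15

Full binary trees with n internal nodes are counted by C_n. The Catalan number equal to 9694845 is C_15.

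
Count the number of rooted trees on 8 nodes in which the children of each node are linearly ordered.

A rooted plane tree on 8 nodes has 7 edges, and such trees are counted by C_7.
C_7 = C_6 · 2(2·6+1)/(6+2) = 132 · 26/8 = 429.

429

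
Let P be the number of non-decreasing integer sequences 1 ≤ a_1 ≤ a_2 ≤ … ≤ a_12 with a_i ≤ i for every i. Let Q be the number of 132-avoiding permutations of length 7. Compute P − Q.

207583

Weakly increasing sequences with a_i ≤ i biject with Dyck paths of semilength 12, so there are C_12. So P = C_12 = 208012.
Permutations of [n] avoiding any single length-3 pattern are counted by C_n; here n = 7. So Q = C_7 = 429.
P − Q = 208012 − 429 = 207583.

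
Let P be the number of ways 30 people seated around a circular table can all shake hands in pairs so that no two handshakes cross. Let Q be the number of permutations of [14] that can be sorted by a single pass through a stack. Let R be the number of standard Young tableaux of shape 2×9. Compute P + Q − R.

12364423

With 30 = 2·15 people, non-crossing handshake pairings are non-crossing perfect matchings on a circle, counted by C_15. So P = C_15 = 9694845.
Stack-sortable permutations are exactly the 231-avoiding ones, counted by C_n; here n = 14. So Q = C_14 = 2674440.
By the hook-length formula (or a Dyck-path bijection), SYT of shape 2×9 number C_9. So R = C_9 = 4862.
P + Q − R = 9694845 + 2674440 − 4862 = 12364423.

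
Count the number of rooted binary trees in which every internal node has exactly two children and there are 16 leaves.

9694845

A full binary tree with L leaves has L−1 internal nodes and is counted by C_{L−1}; L = 16 gives C_15.
C_15 = C(30,15)/16 = 155117520/16 = 9694845.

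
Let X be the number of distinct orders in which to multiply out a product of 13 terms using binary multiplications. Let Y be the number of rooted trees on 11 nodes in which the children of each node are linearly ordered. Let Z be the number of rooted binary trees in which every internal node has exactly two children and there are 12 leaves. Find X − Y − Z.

132430

Ways to associate a product of 13 factors correspond to binary trees on 13 leaves, so the count is C_12. So X = C_12 = 208012.
A rooted plane tree on 11 nodes has 10 edges, and such trees are counted by C_10. So Y = C_10 = 16796.
Full binary trees with 12 leaves have 12−1 = 11 internal nodes, so there are C_11 of them. So Z = C_11 = 58786.
X − Y − Z = 208012 − 16796 − 58786 = 132430.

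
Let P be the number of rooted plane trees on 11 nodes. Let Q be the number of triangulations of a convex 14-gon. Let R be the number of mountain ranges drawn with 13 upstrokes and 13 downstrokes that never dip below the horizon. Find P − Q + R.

551684

Rooted ordered (plane) trees on m nodes have m−1 edges and are counted by C_{m−1}; m = 11 gives C_10. So P = C_10 = 16796.
A convex 14-gon is triangulated into 12 triangles, and the number of such triangulations is the Catalan number C_{14−2} = C_12. So Q = C_12 = 208012.
A Dyck path with 13 up-steps and 13 down-steps has semilength 13, so there are C_13 of them. So R = C_13 = 742900.
P − Q + R = 16796 − 208012 + 742900 = 551684.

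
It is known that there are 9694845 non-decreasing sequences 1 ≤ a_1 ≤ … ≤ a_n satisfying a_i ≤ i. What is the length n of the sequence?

15

Such sub-staircase sequences of length n are counted by C_n, and C_15 = 9694845.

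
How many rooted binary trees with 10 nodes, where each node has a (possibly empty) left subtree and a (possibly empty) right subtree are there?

Binary trees (left/right distinguished) on n nodes are counted by C_n; here n = 10.
C_10 = C(20,10)/11 = 184756/11 = 16796.

16796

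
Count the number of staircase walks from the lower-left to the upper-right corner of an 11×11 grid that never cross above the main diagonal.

58786

Sub-diagonal monotone paths from (0,0) to (11,11) biject with Dyck paths of semilength 11, giving C_11.
C_11 = C_10 · 2(2·10+1)/(10+2) = 16796 · 42/12 = 58786.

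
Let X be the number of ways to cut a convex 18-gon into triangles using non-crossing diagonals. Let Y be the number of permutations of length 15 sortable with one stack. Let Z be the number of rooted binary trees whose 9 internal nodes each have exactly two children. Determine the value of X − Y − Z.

25657963

Triangulations of a convex m-gon are counted by C_{m−2}; with m = 18 this is C_16. So X = C_16 = 35357670.
By Knuth's characterisation, the stack-sortable permutations of length 15 are the 231-avoiders, numbering C_15. So Y = C_15 = 9694845.
The number of full binary trees on 9 internal nodes is the Catalan number C_9. So Z = C_9 = 4862.
X − Y − Z = 35357670 − 9694845 − 4862 = 25657963.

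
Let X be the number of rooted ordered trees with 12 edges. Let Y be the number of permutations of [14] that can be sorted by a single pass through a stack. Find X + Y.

Rooted ordered trees with n edges are counted by C_n; here n = 12. So X = C_12 = 208012.
By Knuth's characterisation, the stack-sortable permutations of length 14 are the 231-avoiders, numbering C_14. So Y = C_14 = 2674440.
X + Y = 208012 + 2674440 = 2882452.

2882452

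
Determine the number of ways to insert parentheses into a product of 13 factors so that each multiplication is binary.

Parenthesizations of m factors correspond to full binary trees with m leaves, counted by C_{m−1}; m = 13 gives C_12.
C_12 = 208012.

208012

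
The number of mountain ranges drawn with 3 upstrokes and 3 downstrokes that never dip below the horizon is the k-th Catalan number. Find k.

3

A Dyck path with 3 up-steps and 3 down-steps has semilength 3, so there are C_3 of them.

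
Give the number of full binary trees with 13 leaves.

208012

A full binary tree with L leaves has L−1 internal nodes and is counted by C_{L−1}; L = 13 gives C_12.
C_12 = C_11 · 2(2·11+1)/(11+2) = 58786 · 46/13 = 208012.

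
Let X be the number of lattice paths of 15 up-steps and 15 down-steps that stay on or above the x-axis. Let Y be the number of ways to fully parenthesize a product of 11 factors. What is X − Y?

9678049

A Dyck path with 15 up-steps and 15 down-steps has semilength 15, so there are C_15 of them. So X = C_15 = 9694845.
Parenthesizations of m factors correspond to full binary trees with m leaves, counted by C_{m−1}; m = 11 gives C_10. So Y = C_10 = 16796.
X − Y = 9694845 − 16796 = 9678049.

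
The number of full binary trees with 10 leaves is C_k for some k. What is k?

A full binary tree with L leaves has L−1 internal nodes and is counted by C_{L−1}; L = 10 gives C_9.

9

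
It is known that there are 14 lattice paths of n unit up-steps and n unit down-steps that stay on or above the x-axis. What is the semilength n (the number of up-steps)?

Dyck paths of semilength n are counted by C_n, and C_4 = 14.

4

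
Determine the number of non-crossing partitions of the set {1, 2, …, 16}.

The non-crossing partitions of [16] form a lattice of size C_16.
C_16 = 35357670.

35357670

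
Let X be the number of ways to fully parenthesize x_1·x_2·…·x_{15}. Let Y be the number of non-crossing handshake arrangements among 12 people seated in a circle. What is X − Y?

Parenthesizations of m factors correspond to full binary trees with m leaves, counted by C_{m−1}; m = 15 gives C_14. So X = C_14 = 2674440.
With 12 = 2·6 people, non-crossing handshake pairings are non-crossing perfect matchings on a circle, counted by C_6. So Y = C_6 = 132.
X − Y = 2674440 − 132 = 2674308.

2674308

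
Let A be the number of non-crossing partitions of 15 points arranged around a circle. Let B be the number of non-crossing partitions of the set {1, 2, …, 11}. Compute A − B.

9636059

The non-crossing partitions of [15] form a lattice of size C_15. So A = C_15 = 9694845.
Non-crossing partitions of an n-element set are counted by C_n; here n = 11. So B = C_11 = 58786.
A − B = 9694845 − 58786 = 9636059.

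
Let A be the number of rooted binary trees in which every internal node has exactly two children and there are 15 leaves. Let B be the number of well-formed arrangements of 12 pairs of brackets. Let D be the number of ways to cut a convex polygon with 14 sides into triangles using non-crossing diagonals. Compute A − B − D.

Full binary trees with 15 leaves have 15−1 = 14 internal nodes, so there are C_14 of them. So A = C_14 = 2674440.
With 12 pairs the number of balanced bracket strings is the Catalan number C_12. So B = C_12 = 208012.
Triangulations of a convex m-gon are counted by C_{m−2}; with m = 14 this is C_12. So D = C_12 = 208012.
A − B − D = 2674440 − 208012 − 208012 = 2258416.

2258416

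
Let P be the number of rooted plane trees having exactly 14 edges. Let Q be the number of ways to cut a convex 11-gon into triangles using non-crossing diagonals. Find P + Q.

2679302

A rooted plane tree with 14 edges has 15 nodes, and the count is C_14. So P = C_14 = 2674440.
A convex 11-gon is triangulated into 9 triangles, and the number of such triangulations is the Catalan number C_{11−2} = C_9. So Q = C_9 = 4862.
P + Q = 2674440 + 4862 = 2679302.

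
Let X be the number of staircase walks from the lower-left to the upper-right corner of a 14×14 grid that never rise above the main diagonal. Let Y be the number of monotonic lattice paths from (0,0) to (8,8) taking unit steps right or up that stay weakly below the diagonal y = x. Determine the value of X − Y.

2673010

Monotone paths in an n×n grid that stay weakly below the diagonal are counted by C_n; here n = 14. So X = C_14 = 2674440.
Sub-diagonal monotone paths from (0,0) to (8,8) biject with Dyck paths of semilength 8, giving C_8. So Y = C_8 = 1430.
X − Y = 2674440 − 1430 = 2673010.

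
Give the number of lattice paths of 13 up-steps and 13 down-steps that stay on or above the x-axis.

742900

Dyck paths of semilength n (length 2n) are counted by C_n; here n = 13.
C_13 = C_12 · 2(2·12+1)/(12+2) = 208012 · 50/14 = 742900.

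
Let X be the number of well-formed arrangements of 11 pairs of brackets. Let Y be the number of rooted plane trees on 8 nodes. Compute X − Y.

Balanced strings of n pairs of brackets are counted by C_n; here n = 11. So X = C_11 = 58786.
A rooted plane tree on 8 nodes has 7 edges, and such trees are counted by C_7. So Y = C_7 = 429.
X − Y = 58786 − 429 = 58357.

58357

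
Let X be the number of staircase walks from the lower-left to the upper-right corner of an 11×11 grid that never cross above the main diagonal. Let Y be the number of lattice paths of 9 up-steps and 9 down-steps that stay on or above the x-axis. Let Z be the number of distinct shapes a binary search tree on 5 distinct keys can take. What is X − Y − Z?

Sub-diagonal monotone paths from (0,0) to (11,11) biject with Dyck paths of semilength 11, giving C_11. So X = C_11 = 58786.
A Dyck path with 9 up-steps and 9 down-steps has semilength 9, so there are C_9 of them. So Y = C_9 = 4862.
There are C_n binary search tree shapes on n keys; with n = 5 that is C_5. So Z = C_5 = 42.
X − Y − Z = 58786 − 4862 − 42 = 53882.

53882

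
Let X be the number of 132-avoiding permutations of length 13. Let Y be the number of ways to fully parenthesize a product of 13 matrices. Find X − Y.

Permutations of [n] avoiding any single length-3 pattern are counted by C_n; here n = 13. So X = C_13 = 742900.
Parenthesizations of m factors correspond to full binary trees with m leaves, counted by C_{m−1}; m = 13 gives C_12. So Y = C_12 = 208012.
X − Y = 742900 − 208012 = 534888.

534888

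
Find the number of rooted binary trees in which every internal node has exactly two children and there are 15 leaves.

A full binary tree with L leaves has L−1 internal nodes and is counted by C_{L−1}; L = 15 gives C_14.
C_14 = C_13 · 2(2·13+1)/(13+2) = 742900 · 54/15 = 2674440.

2674440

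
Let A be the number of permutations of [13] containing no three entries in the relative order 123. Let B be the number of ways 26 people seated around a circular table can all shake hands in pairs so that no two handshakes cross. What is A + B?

Permutations of [n] avoiding any single length-3 pattern are counted by C_n; here n = 13. So A = C_13 = 742900.
Non-crossing handshake pairings of 2n people are counted by C_n; 26 people gives n = 13. So B = C_13 = 742900.
A + B = 742900 + 742900 = 1485800.

1485800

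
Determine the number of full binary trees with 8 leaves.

A full binary tree with L leaves has L−1 internal nodes and is counted by C_{L−1}; L = 8 gives C_7.
C_7 = 429.

429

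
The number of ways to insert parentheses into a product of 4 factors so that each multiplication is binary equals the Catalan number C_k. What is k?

3

Parenthesizations of m factors correspond to full binary trees with m leaves, counted by C_{m−1}; m = 4 gives C_3.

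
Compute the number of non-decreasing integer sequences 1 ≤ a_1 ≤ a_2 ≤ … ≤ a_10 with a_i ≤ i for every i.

Such sub-staircase sequences of length n are counted by C_n; here n = 10.
C_10 = 16796.

16796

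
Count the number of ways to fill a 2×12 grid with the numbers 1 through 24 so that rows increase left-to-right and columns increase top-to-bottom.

208012

By the hook-length formula (or a Dyck-path bijection), SYT of shape 2×12 number C_12.
C_12 = C(24,12)/13 = 2704156/13 = 208012.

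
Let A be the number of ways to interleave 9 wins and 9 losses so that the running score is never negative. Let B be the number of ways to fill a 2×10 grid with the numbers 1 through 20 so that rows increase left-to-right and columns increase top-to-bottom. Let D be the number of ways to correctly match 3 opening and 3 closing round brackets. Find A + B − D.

21653

Ballot sequences with n votes each where one side never trails are Dyck words, counted by C_n; here n = 9. So A = C_9 = 4862.
Standard Young tableaux of shape 2×n are counted by C_n; here n = 10. So B = C_10 = 16796.
A balanced arrangement of 3 bracket pairs is a Dyck word of semilength 3, so the count is C_3. So D = C_3 = 5.
A + B − D = 4862 + 16796 − 5 = 21653.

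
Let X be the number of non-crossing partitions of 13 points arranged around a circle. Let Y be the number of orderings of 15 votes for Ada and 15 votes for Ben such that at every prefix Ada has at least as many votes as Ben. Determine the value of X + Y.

10437745

Non-crossing partitions of an n-element set are counted by C_n; here n = 13. So X = C_13 = 742900.
Reading a vote for the leader as '(' and for the other as ')' turns such a sequence into a balanced string of 15 pairs, so the count is C_15. So Y = C_15 = 9694845.
X + Y = 742900 + 9694845 = 10437745.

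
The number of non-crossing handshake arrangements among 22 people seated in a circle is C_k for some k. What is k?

11

With 22 = 2·11 people, non-crossing handshake pairings are non-crossing perfect matchings on a circle, counted by C_11.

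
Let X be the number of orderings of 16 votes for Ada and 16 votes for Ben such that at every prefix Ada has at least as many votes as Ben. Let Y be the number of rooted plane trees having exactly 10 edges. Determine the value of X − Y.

35340874

Reading a vote for the leader as '(' and for the other as ')' turns such a sequence into a balanced string of 16 pairs, so the count is C_16. So X = C_16 = 35357670.
Rooted ordered trees with n edges are counted by C_n; here n = 10. So Y = C_10 = 16796.
X − Y = 35357670 − 16796 = 35340874.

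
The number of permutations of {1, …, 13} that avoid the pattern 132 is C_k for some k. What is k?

For any fixed pattern of length 3, the pattern-avoiding permutations of [13] number C_13.

13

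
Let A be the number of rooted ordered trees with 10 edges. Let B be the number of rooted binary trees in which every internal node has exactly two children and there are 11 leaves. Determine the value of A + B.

33592

Rooted ordered trees with n edges are counted by C_n; here n = 10. So A = C_10 = 16796.
A full binary tree with L leaves has L−1 internal nodes and is counted by C_{L−1}; L = 11 gives C_10. So B = C_10 = 16796.
A + B = 16796 + 16796 = 33592.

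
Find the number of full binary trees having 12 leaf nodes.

Full binary trees with 12 leaves have 12−1 = 11 internal nodes, so there are C_11 of them.
C_11 = C_10 · 2(2·10+1)/(10+2) = 16796 · 42/12 = 58786.

58786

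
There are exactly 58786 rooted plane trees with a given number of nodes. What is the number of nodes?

12

Rooted ordered trees on m nodes are counted by C_{m−1}; 58786 = C_11.
So the index is 11, and the number of nodes is 11 + 1 = 12.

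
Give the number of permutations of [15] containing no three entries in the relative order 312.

Permutations of [n] avoiding any single length-3 pattern are counted by C_n; here n = 15.
C_15 = C(30,15)/16 = 155117520/16 = 9694845.

9694845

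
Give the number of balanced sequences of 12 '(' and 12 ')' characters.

With 12 pairs the number of balanced bracket strings is the Catalan number C_12.
C_12 = 208012.

208012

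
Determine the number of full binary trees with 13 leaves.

208012

A full binary tree with L leaves has L−1 internal nodes and is counted by C_{L−1}; L = 13 gives C_12.
C_12 = 208012.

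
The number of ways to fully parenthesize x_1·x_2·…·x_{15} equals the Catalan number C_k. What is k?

Parenthesizations of m factors correspond to full binary trees with m leaves, counted by C_{m−1}; m = 15 gives C_14.

14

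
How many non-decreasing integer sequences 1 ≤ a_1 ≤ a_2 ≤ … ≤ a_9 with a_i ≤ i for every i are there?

Such sub-staircase sequences of length n are counted by C_n; here n = 9.
C_9 = C(18,9)/10 = 48620/10 = 4862.

4862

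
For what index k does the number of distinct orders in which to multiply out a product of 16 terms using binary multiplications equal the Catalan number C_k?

Parenthesizations of m factors correspond to full binary trees with m leaves, counted by C_{m−1}; m = 16 gives C_15.

15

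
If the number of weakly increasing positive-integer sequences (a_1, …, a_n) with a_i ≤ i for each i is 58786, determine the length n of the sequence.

11

Such sub-staircase sequences of length n are counted by C_n. The Catalan number equal to 58786 is C_11.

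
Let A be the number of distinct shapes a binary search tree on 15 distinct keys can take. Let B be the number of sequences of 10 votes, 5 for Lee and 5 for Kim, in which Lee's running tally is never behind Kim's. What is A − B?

There are C_n binary search tree shapes on n keys; with n = 15 that is C_15. So A = C_15 = 9694845.
Reading a vote for the leader as '(' and for the other as ')' turns such a sequence into a balanced string of 5 pairs, so the count is C_5. So B = C_5 = 42.
A − B = 9694845 − 42 = 9694803.

9694803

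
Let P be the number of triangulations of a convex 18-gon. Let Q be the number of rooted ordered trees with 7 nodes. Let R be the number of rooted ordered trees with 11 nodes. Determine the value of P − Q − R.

A convex 18-gon is triangulated into 16 triangles, and the number of such triangulations is the Catalan number C_{18−2} = C_16. So P = C_16 = 35357670.
Rooted ordered (plane) trees on m nodes have m−1 edges and are counted by C_{m−1}; m = 7 gives C_6. So Q = C_6 = 132.
A rooted plane tree on 11 nodes has 10 edges, and such trees are counted by C_10. So R = C_10 = 16796.
P − Q − R = 35357670 − 132 − 16796 = 35340742.

35340742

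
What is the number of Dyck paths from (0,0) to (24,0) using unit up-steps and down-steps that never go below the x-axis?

Paths of 12 up- and 12 down-steps that never dip below the axis are Dyck paths; their count is C_12.
C_12 = 208012.

208012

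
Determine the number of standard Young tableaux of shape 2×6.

132

Standard Young tableaux of shape 2×n are counted by C_n; here n = 6.
C_6 = 132.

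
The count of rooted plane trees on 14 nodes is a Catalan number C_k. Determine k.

Rooted ordered (plane) trees on m nodes have m−1 edges and are counted by C_{m−1}; m = 14 gives C_13.

13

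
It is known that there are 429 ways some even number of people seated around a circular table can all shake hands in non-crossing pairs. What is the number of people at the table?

14

Non-crossing handshake pairings of 2n people are counted by C_n; 429 = C_7.
So n = 7, and there are 2n = 14 people.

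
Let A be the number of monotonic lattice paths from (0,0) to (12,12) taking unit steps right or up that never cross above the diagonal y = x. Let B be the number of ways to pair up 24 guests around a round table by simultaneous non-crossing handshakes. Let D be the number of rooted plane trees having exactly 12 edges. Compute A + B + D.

624036

Sub-diagonal monotone paths from (0,0) to (12,12) biject with Dyck paths of semilength 12, giving C_12. So A = C_12 = 208012.
With 24 = 2·12 people, non-crossing handshake pairings are non-crossing perfect matchings on a circle, counted by C_12. So B = C_12 = 208012.
Rooted ordered trees with n edges are counted by C_n; here n = 12. So D = C_12 = 208012.
A + B + D = 208012 + 208012 + 208012 = 624036.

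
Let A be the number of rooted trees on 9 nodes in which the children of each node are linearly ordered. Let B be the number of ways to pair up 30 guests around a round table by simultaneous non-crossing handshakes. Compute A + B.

9696275

A rooted plane tree on 9 nodes has 8 edges, and such trees are counted by C_8. So A = C_8 = 1430.
With 30 = 2·15 people, non-crossing handshake pairings are non-crossing perfect matchings on a circle, counted by C_15. So B = C_15 = 9694845.
A + B = 1430 + 9694845 = 9696275.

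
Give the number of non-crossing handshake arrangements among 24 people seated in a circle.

208012

With 24 = 2·12 people, non-crossing handshake pairings are non-crossing perfect matchings on a circle, counted by C_12.
C_12 = C(24,12)/13 = 2704156/13 = 208012.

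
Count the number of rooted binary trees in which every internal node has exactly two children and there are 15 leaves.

A full binary tree with L leaves has L−1 internal nodes and is counted by C_{L−1}; L = 15 gives C_14.
C_14 = C(28,14)/15 = 40116600/15 = 2674440.

2674440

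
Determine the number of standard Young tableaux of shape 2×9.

By the hook-length formula (or a Dyck-path bijection), SYT of shape 2×9 number C_9.
C_9 = 4862.

4862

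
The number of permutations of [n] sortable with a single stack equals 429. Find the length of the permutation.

Stack-sortable permutations of [n] are counted by C_n. The Catalan number equal to 429 is C_7.

7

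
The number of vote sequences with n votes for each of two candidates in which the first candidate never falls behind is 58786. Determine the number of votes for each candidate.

11

Such ballot sequences with n votes each are counted by C_n; 58786 = C_11.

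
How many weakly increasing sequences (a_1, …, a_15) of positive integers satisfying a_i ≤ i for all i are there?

9694845

Such sub-staircase sequences of length n are counted by C_n; here n = 15.
C_15 = C_14 · 2(2·14+1)/(14+2) = 2674440 · 58/16 = 9694845.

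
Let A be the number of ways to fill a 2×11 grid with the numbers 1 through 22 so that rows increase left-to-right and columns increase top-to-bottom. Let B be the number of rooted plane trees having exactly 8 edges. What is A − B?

57356

Standard Young tableaux of shape 2×n are counted by C_n; here n = 11. So A = C_11 = 58786.
Rooted ordered trees with n edges are counted by C_n; here n = 8. So B = C_8 = 1430.
A − B = 58786 − 1430 = 57356.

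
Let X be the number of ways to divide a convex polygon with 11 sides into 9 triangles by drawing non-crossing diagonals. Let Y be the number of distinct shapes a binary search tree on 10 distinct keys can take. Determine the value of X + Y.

A convex 11-gon is triangulated into 9 triangles, and the number of such triangulations is the Catalan number C_{11−2} = C_9. So X = C_9 = 4862.
There are C_n binary search tree shapes on n keys; with n = 10 that is C_10. So Y = C_10 = 16796.
X + Y = 4862 + 16796 = 21658.

21658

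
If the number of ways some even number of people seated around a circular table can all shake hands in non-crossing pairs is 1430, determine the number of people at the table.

Non-crossing handshake pairings of 2n people are counted by C_n. The Catalan number equal to 1430 is C_8.
So n = 8, and there are 2n = 16 people.

16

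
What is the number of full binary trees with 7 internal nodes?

The number of full binary trees on 7 internal nodes is the Catalan number C_7.
C_7 = 429.

429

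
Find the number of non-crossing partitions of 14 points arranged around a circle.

2674440

Non-crossing partitions of an n-element set are counted by C_n; here n = 14.
C_14 = C(28,14)/15 = 40116600/15 = 2674440.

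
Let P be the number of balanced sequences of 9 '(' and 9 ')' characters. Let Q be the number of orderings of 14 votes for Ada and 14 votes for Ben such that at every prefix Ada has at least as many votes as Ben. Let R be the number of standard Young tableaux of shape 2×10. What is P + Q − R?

2662506

Balanced strings of n pairs of brackets are counted by C_n; here n = 9. So P = C_9 = 4862.
Reading a vote for the leader as '(' and for the other as ')' turns such a sequence into a balanced string of 14 pairs, so the count is C_14. So Q = C_14 = 2674440.
Standard Young tableaux of shape 2×n are counted by C_n; here n = 10. So R = C_10 = 16796.
P + Q − R = 4862 + 2674440 − 16796 = 2662506.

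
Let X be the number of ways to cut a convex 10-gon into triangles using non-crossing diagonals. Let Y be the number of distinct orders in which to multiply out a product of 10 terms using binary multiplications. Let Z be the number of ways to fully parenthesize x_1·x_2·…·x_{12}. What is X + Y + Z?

65078

Triangulations of a convex m-gon are counted by C_{m−2}; with m = 10 this is C_8. So X = C_8 = 1430.
Ways to associate a product of 10 factors correspond to binary trees on 10 leaves, so the count is C_9. So Y = C_9 = 4862.
Parenthesizations of m factors correspond to full binary trees with m leaves, counted by C_{m−1}; m = 12 gives C_11. So Z = C_11 = 58786.
X + Y + Z = 1430 + 4862 + 58786 = 65078.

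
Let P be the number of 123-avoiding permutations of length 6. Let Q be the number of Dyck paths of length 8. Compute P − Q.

118

Permutations of [n] avoiding any single length-3 pattern are counted by C_n; here n = 6. So P = C_6 = 132.
Dyck paths of semilength n (length 2n) are counted by C_n; here n = 4. So Q = C_4 = 14.
P − Q = 132 − 14 = 118.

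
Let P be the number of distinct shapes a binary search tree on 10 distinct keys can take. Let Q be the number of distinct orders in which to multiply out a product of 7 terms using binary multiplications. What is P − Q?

16664

Rooted binary trees with 10 nodes (each child slot possibly empty) number C_10. So P = C_10 = 16796.
Bracketing 7 factors into binary products is counted by C_{7−1} = C_6. So Q = C_6 = 132.
P − Q = 16796 − 132 = 16664.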